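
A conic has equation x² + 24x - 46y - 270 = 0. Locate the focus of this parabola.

(-12, 5/2)

Only x is squared. Complete the square in x: (x + 12)² = 46(y + 9).
Vertex (-12, -9); 4p = 46 so p = 23/2. Opens up.
Focus is p units from the vertex along the axis: (h, k + p).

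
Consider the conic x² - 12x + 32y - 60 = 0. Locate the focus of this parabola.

Only x is squared. Complete the square in x: (x - 6)² = -32(y - 3).
Vertex (6, 3); 4p = -32 so p = -8. Opens down.
Focus is p units from the vertex along the axis: (h, k + p).

(6, -5)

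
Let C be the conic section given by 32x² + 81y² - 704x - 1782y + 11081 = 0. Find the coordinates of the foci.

(4, 11) and (18, 11)

Rearranging, 32(x² - 22x) + 81(y² - 22y) = -11081.
32(x - 11)² + 81(y - 11)² = -11081 + 3872 + 9801 = 2592
Dividing both sides by 2592: (x - 11)²/81 + (y - 11)²/32 = 1
Ellipse, center (11, 11), major axis horizontal; a² = 81, b² = 32.
c² = a² - b² = 81 - 32 = 49, so c = 7.
Foci lie on the horizontal axis through the center: (h ± c, k).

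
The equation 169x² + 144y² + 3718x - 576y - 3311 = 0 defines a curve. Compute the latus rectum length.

288/13

169(x² + 22x) + 144(y² - 4y) = 3311
169(x + 11)² + 144(y - 2)² = 3311 + 20449 + 576 = 24336
Dividing both sides by 24336: (x + 11)²/144 + (y - 2)²/169 = 1
Ellipse, center (-11, 2), major axis vertical; a² = 169, b² = 144.
Latus rectum length = 2b²/a = 2·144/13 = 288/13.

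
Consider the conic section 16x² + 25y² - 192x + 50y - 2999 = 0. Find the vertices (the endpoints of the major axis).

Rearranging, 16(x² - 12x) + 25(y² + 2y) = 2999.
Complete the square in x and y: 16(x - 6)² + 25(y + 1)² = 2999 + 576 + 25 = 3600
Dividing both sides by 3600: (x - 6)²/225 + (y + 1)²/144 = 1
Ellipse, center (6, -1), major axis horizontal; a² = 225, b² = 144.
a = 15. Vertices at (h ± a, k).

(-9, -1) and (21, -1)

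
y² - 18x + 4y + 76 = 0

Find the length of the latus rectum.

Only y is squared. Complete the square in y: (y + 2)² = 18(x - 4).
Vertex (4, -2); 4p = 18 so p = 9/2. Opens right.
Latus rectum length = |4p| = 18.

18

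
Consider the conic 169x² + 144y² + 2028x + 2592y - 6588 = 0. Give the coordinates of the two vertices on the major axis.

(-6, -22) and (-6, 4)

Rearranging, 169(x² + 12x) + 144(y² + 18y) = 6588.
Completing the square gives 169(x + 6)² + 144(y + 9)² = 6588 + 6084 + 11664 = 24336.
Divide by 24336: (x + 6)²/144 + (y + 9)²/169 = 1
Ellipse, center (-6, -9), major axis vertical; a² = 169, b² = 144.
a = 13. Vertices at (h, k ± a).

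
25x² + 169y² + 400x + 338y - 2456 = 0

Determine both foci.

(-20, -1) and (4, -1)

25(x² + 16x) + 169(y² + 2y) = 2456
Complete the square: 25(x + 8)² + 169(y + 1)² = 2456 + 1600 + 169 = 4225
Divide by 4225: (x + 8)²/169 + (y + 1)²/25 = 1
Ellipse, center (-8, -1), major axis horizontal; a² = 169, b² = 25.
c² = a² - b² = 169 - 25 = 144, so c = 12.
Foci lie on the horizontal axis through the center: (h ± c, k).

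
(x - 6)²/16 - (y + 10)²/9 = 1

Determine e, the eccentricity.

Center (6, -10). The positive term is the x-term, so the transverse axis is horizontal; a² = 16, b² = 9.
c² = a² + b² = 25, so c = 5.
e = c/a = 5/4.

e = 5/4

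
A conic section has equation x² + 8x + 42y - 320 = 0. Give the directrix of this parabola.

y = 37/2

Only x is squared. Complete the square in x: (x + 4)² = -42(y - 8).
Vertex (-4, 8); 4p = -42 so p = -21/2. Opens down.
Directrix is the horizontal line y = k − p = 8 − (-21/2) = 37/2.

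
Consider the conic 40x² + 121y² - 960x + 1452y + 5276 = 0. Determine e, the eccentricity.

Rearranging, 40(x² - 24x) + 121(y² + 12y) = -5276.
Complete the square in x and y: 40(x - 12)² + 121(y + 6)² = -5276 + 5760 + 4356 = 4840
Divide by 4840: (x - 12)²/121 + (y + 6)²/40 = 1
Ellipse, center (12, -6), major axis horizontal; a² = 121, b² = 40.
c² = a² - b² = 81, so c = 9.
e = c/a = 9/11.

e = 9/11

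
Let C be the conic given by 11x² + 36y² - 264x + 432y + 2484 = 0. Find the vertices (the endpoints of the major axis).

Group the x- and y-terms: 11(x² - 24x) + 36(y² + 12y) = -2484
Completing the square gives 11(x - 12)² + 36(y + 6)² = -2484 + 1584 + 1296 = 396.
Divide through by 396 to get (x - 12)²/36 + (y + 6)²/11 = 1.
Ellipse, center (12, -6), major axis horizontal; a² = 36, b² = 11.
a = 6. Vertices at (h ± a, k).

(6, -6) and (18, -6)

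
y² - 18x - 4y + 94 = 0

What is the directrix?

x = 1/2

Only y is squared. Complete the square in y: (y - 2)² = 18(x - 5).
Vertex (5, 2); 4p = 18 so p = 9/2. Opens right.
Directrix is the vertical line x = h − p = 5 − (9/2) = 1/2.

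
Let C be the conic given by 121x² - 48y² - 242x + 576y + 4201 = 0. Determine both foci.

(1, -7) and (1, 19)

Group the x- and y-terms: 121(x² - 2x) -48(y² - 12y) = -4201
121(x - 1)² -48(y - 6)² = -4201 + 121 - 1728 = -5808
Divide by -5808: (y - 6)²/121 - (x - 1)²/48 = 1
Hyperbola, center (1, 6), transverse axis vertical; a² = 121, b² = 48.
c² = a² + b² = 121 + 48 = 169, so c = 13.
Foci lie on the vertical axis through the center: (h, k ± c).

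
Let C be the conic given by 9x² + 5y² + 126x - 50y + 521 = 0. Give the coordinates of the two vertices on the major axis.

9(x² + 14x) + 5(y² - 10y) = -521
Complete the square in x and y: 9(x + 7)² + 5(y - 5)² = -521 + 441 + 125 = 45
Divide by 45: (x + 7)²/5 + (y - 5)²/9 = 1
Ellipse, center (-7, 5), major axis vertical; a² = 9, b² = 5.
a = 3. Vertices at (h, k ± a).

(-7, 2) and (-7, 8)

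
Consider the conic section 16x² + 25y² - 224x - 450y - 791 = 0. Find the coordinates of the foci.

(-2, 9) and (16, 9)

16(x² - 14x) + 25(y² - 18y) = 791
Complete the square: 16(x - 7)² + 25(y - 9)² = 791 + 784 + 2025 = 3600
Divide by 3600: (x - 7)²/225 + (y - 9)²/144 = 1
Ellipse, center (7, 9), major axis horizontal; a² = 225, b² = 144.
c² = a² - b² = 225 - 144 = 81, so c = 9.
Foci lie on the horizontal axis through the center: (h ± c, k).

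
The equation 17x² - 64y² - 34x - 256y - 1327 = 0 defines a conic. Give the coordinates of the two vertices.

17(x² - 2x) -64(y² + 4y) = 1327
Complete the square in x and y: 17(x - 1)² -64(y + 2)² = 1327 + 17 - 256 = 1088
Dividing both sides by 1088: (x - 1)²/64 - (y + 2)²/17 = 1
Hyperbola, center (1, -2), transverse axis horizontal; a² = 64, b² = 17.
a = 8. Vertices at (h ± a, k).

(-7, -2) and (9, -2)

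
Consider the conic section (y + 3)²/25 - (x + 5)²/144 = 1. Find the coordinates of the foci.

Center (-5, -3). The positive term is the y-term, so the transverse axis is vertical; a² = 25, b² = 144.
c² = a² + b² = 25 + 144 = 169, so c = 13.
Foci lie on the vertical axis through the center: (h, k ± c).

(-5, -16) and (-5, 10)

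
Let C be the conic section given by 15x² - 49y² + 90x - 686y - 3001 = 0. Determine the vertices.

Collect terms: 15(x² + 6x) -49(y² + 14y) = 3001
Complete the square: 15(x + 3)² -49(y + 7)² = 3001 + 135 - 2401 = 735
Dividing both sides by 735: (x + 3)²/49 - (y + 7)²/15 = 1
Hyperbola, center (-3, -7), transverse axis horizontal; a² = 49, b² = 15.
a = 7. Vertices at (h ± a, k).

(-10, -7) and (4, -7)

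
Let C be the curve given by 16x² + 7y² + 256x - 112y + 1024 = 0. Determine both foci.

(-8, 2) and (-8, 14)

16(x² + 16x) + 7(y² - 16y) = -1024
Complete the square: 16(x + 8)² + 7(y - 8)² = -1024 + 1024 + 448 = 448
Dividing both sides by 448: (x + 8)²/28 + (y - 8)²/64 = 1
Ellipse, center (-8, 8), major axis vertical; a² = 64, b² = 28.
c² = a² - b² = 64 - 28 = 36, so c = 6.
Foci lie on the vertical axis through the center: (h, k ± c).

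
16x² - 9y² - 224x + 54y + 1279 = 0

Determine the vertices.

Group the x- and y-terms: 16(x² - 14x) -9(y² - 6y) = -1279
Complete the square in x and y: 16(x - 7)² -9(y - 3)² = -1279 + 784 - 81 = -576
Dividing both sides by -576: (y - 3)²/64 - (x - 7)²/36 = 1
Hyperbola, center (7, 3), transverse axis vertical; a² = 64, b² = 36.
a = 8. Vertices at (h, k ± a).

(7, -5) and (7, 11)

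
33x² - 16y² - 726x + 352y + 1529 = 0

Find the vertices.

(7, 11) and (15, 11)

Group: 33(x² - 22x) -16(y² - 22y) = -1529
33(x - 11)² -16(y - 11)² = -1529 + 3993 - 1936 = 528
Dividing both sides by 528: (x - 11)²/16 - (y - 11)²/33 = 1
Hyperbola, center (11, 11), transverse axis horizontal; a² = 16, b² = 33.
a = 4. Vertices at (h ± a, k).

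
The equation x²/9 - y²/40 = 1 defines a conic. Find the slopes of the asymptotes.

2√10/3 and -2√10/3

Center (0, 0). The positive term is the x-term, so the transverse axis is horizontal; a² = 9, b² = 40.
For a horizontal hyperbola the asymptotes have slope ±b/a.
Here that is ±2√10/3.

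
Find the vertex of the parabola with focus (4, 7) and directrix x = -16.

(-6, 7)

The vertex is the midpoint between the focus and the directrix along the axis of symmetry.
Axis is horizontal (directrix is vertical). Vertex x-coordinate = (4 + (-16))/2 = -6; y-coordinate = 7.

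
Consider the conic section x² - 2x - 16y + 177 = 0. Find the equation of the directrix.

y = 7

Only x is squared. Complete the square in x: (x - 1)² = 16(y - 11).
Vertex (1, 11); 4p = 16 so p = 4. Opens up.
Directrix is the horizontal line y = k − p = 11 − (4) = 7.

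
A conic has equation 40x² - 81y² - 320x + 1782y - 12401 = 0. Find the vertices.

(-5, 11) and (13, 11)

Rearranging, 40(x² - 8x) -81(y² - 22y) = 12401.
Complete the square in x and y: 40(x - 4)² -81(y - 11)² = 12401 + 640 - 9801 = 3240
Divide by 3240: (x - 4)²/81 - (y - 11)²/40 = 1
Hyperbola, center (4, 11), transverse axis horizontal; a² = 81, b² = 40.
a = 9. Vertices at (h ± a, k).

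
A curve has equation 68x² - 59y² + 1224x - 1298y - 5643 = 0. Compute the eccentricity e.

68(x² + 18x) -59(y² + 22y) = 5643
Completing the square gives 68(x + 9)² -59(y + 11)² = 5643 + 5508 - 7139 = 4012.
Divide by 4012: (x + 9)²/59 - (y + 11)²/68 = 1
Hyperbola, center (-9, -11), transverse axis horizontal; a² = 59, b² = 68.
c² = a² + b² = 127, so c = √127.
e = c/a = √127/√59 = √7493/59.

e = √7493/59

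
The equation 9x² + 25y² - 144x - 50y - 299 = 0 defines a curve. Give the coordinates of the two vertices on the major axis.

(-2, 1) and (18, 1)

Group the x- and y-terms: 9(x² - 16x) + 25(y² - 2y) = 299
9(x - 8)² + 25(y - 1)² = 299 + 576 + 25 = 900
Dividing both sides by 900: (x - 8)²/100 + (y - 1)²/36 = 1
Ellipse, center (8, 1), major axis horizontal; a² = 100, b² = 36.
a = 10. Vertices at (h ± a, k).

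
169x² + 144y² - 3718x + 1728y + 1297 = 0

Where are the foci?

(11, -11) and (11, -1)

Collect terms: 169(x² - 22x) + 144(y² + 12y) = -1297
Completing the square gives 169(x - 11)² + 144(y + 6)² = -1297 + 20449 + 5184 = 24336.
Divide by 24336: (x - 11)²/144 + (y + 6)²/169 = 1
Ellipse, center (11, -6), major axis vertical; a² = 169, b² = 144.
c² = a² - b² = 169 - 144 = 25, so c = 5.
Foci lie on the vertical axis through the center: (h, k ± c).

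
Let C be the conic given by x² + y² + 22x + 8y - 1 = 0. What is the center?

Collect terms: (x² + 22x) + (y² + 8y) = 1
Complete the square in x and y: (x + 11)² + (y + 4)² = 1 + 121 + 16 = 138
So (x + 11)² + (y + 4)² = 138.
Circle centered at (-11, -4) with r² = 138.

(-11, -4)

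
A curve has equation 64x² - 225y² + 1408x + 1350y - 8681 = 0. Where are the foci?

(-28, 3) and (6, 3)

Group the x- and y-terms: 64(x² + 22x) -225(y² - 6y) = 8681
64(x + 11)² -225(y - 3)² = 8681 + 7744 - 2025 = 14400
Divide by 14400: (x + 11)²/225 - (y - 3)²/64 = 1
Hyperbola, center (-11, 3), transverse axis horizontal; a² = 225, b² = 64.
c² = a² + b² = 225 + 64 = 289, so c = 17.
Foci lie on the horizontal axis through the center: (h ± c, k).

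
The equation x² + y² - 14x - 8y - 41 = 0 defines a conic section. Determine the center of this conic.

(7, 4)

Group the x- and y-terms: (x² - 14x) + (y² - 8y) = 41
Complete the square in x and y: (x - 7)² + (y - 4)² = 41 + 49 + 16 = 106
So (x - 7)² + (y - 4)² = 106.
Circle centered at (7, 4) with r² = 106.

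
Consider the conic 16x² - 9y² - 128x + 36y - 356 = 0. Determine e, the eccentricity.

e = 5/3

Group the x- and y-terms: 16(x² - 8x) -9(y² - 4y) = 356
Complete the square: 16(x - 4)² -9(y - 2)² = 356 + 256 - 36 = 576
Divide through by 576 to get (x - 4)²/36 - (y - 2)²/64 = 1.
Hyperbola, center (4, 2), transverse axis horizontal; a² = 36, b² = 64.
c² = a² + b² = 100, so c = 10.
e = c/a = 10/6 = 5/3.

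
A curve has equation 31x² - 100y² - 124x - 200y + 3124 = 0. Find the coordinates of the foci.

Group the x- and y-terms: 31(x² - 4x) -100(y² + 2y) = -3124
31(x - 2)² -100(y + 1)² = -3124 + 124 - 100 = -3100
Dividing both sides by -3100: (y + 1)²/31 - (x - 2)²/100 = 1
Hyperbola, center (2, -1), transverse axis vertical; a² = 31, b² = 100.
c² = a² + b² = 31 + 100 = 131, so c = √131.
Foci lie on the vertical axis through the center: (h, k ± c).

(2, -1 - √131) and (2, -1 + √131)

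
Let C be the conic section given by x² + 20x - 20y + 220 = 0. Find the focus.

(-10, 11)

Only x is squared. Complete the square in x: (x + 10)² = 20(y - 6).
Vertex (-10, 6); 4p = 20 so p = 5. Opens up.
Focus is p units from the vertex along the axis: (h, k + p).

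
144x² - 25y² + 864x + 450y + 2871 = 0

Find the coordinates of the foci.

Group: 144(x² + 6x) -25(y² - 18y) = -2871
Complete the square in x and y: 144(x + 3)² -25(y - 9)² = -2871 + 1296 - 2025 = -3600
Divide by -3600: (y - 9)²/144 - (x + 3)²/25 = 1
Hyperbola, center (-3, 9), transverse axis vertical; a² = 144, b² = 25.
c² = a² + b² = 144 + 25 = 169, so c = 13.
Foci lie on the vertical axis through the center: (h, k ± c).

(-3, -4) and (-3, 22)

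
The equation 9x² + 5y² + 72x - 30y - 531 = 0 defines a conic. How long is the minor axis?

8√5

Collect terms: 9(x² + 8x) + 5(y² - 6y) = 531
9(x + 4)² + 5(y - 3)² = 531 + 144 + 45 = 720
Divide by 720: (x + 4)²/80 + (y - 3)²/144 = 1
Ellipse, center (-4, 3), major axis vertical; a² = 144, b² = 80.
b² = 80 so b = 4√5; the minor axis has length 2b = 8√5.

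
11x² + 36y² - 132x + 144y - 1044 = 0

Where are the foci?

(-4, -2) and (16, -2)

11(x² - 12x) + 36(y² + 4y) = 1044
11(x - 6)² + 36(y + 2)² = 1044 + 396 + 144 = 1584
Divide by 1584: (x - 6)²/144 + (y + 2)²/44 = 1
Ellipse, center (6, -2), major axis horizontal; a² = 144, b² = 44.
c² = a² - b² = 144 - 44 = 100, so c = 10.
Foci lie on the horizontal axis through the center: (h ± c, k).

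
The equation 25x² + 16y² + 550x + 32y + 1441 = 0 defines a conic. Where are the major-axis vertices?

Collect terms: 25(x² + 22x) + 16(y² + 2y) = -1441
25(x + 11)² + 16(y + 1)² = -1441 + 3025 + 16 = 1600
Dividing both sides by 1600: (x + 11)²/64 + (y + 1)²/100 = 1
Ellipse, center (-11, -1), major axis vertical; a² = 100, b² = 64.
a = 10. Vertices at (h, k ± a).

(-11, -11) and (-11, 9)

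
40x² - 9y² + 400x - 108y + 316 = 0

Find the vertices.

Group: 40(x² + 10x) -9(y² + 12y) = -316
40(x + 5)² -9(y + 6)² = -316 + 1000 - 324 = 360
Divide by 360: (x + 5)²/9 - (y + 6)²/40 = 1
Hyperbola, center (-5, -6), transverse axis horizontal; a² = 9, b² = 40.
a = 3. Vertices at (h ± a, k).

(-8, -6) and (-2, -6)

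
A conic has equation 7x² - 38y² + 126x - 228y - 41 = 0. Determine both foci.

(-9 - 3√5, -3) and (-9 + 3√5, -3)

Group: 7(x² + 18x) -38(y² + 6y) = 41
Completing the square gives 7(x + 9)² -38(y + 3)² = 41 + 567 - 342 = 266.
Divide by 266: (x + 9)²/38 - (y + 3)²/7 = 1
Hyperbola, center (-9, -3), transverse axis horizontal; a² = 38, b² = 7.
c² = a² + b² = 38 + 7 = 45, so c = 3√5.
Foci lie on the horizontal axis through the center: (h ± c, k).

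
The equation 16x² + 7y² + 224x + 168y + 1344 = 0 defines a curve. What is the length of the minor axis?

Collect terms: 16(x² + 14x) + 7(y² + 24y) = -1344
Complete the square in x and y: 16(x + 7)² + 7(y + 12)² = -1344 + 784 + 1008 = 448
Dividing both sides by 448: (x + 7)²/28 + (y + 12)²/64 = 1
Ellipse, center (-7, -12), major axis vertical; a² = 64, b² = 28.
b² = 28 so b = 2√7; the minor axis has length 2b = 4√7.

4√7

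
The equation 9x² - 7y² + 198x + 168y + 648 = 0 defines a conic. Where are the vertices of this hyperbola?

(-11, 3) and (-11, 21)

9(x² + 22x) -7(y² - 24y) = -648
Complete the square in x and y: 9(x + 11)² -7(y - 12)² = -648 + 1089 - 1008 = -567
Divide through by -567 to get (y - 12)²/81 - (x + 11)²/63 = 1.
Hyperbola, center (-11, 12), transverse axis vertical; a² = 81, b² = 63.
a = 9. Vertices at (h, k ± a).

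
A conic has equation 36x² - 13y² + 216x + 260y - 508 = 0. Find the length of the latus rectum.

13/3

36(x² + 6x) -13(y² - 20y) = 508
Complete the square in x and y: 36(x + 3)² -13(y - 10)² = 508 + 324 - 1300 = -468
Divide by -468: (y - 10)²/36 - (x + 3)²/13 = 1
Hyperbola, center (-3, 10), transverse axis vertical; a² = 36, b² = 13.
Latus rectum length = 2b²/a = 2·13/6 = 13/3.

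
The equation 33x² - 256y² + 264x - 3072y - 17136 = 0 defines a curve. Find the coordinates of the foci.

(-21, -6) and (13, -6)

Collect terms: 33(x² + 8x) -256(y² + 12y) = 17136
Complete the square in x and y: 33(x + 4)² -256(y + 6)² = 17136 + 528 - 9216 = 8448
Divide through by 8448 to get (x + 4)²/256 - (y + 6)²/33 = 1.
Hyperbola, center (-4, -6), transverse axis horizontal; a² = 256, b² = 33.
c² = a² + b² = 256 + 33 = 289, so c = 17.
Foci lie on the horizontal axis through the center: (h ± c, k).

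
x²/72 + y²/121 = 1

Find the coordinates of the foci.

Center (0, 0). The larger denominator 121 sits under the y-term, so the major axis is vertical; a² = 121, b² = 72.
c² = a² - b² = 121 - 72 = 49, so c = 7.
Foci lie on the vertical axis through the center: (h, k ± c).

(0, -7) and (0, 7)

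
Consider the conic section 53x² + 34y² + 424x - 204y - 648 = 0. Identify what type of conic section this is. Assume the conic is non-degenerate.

ellipse

No xy term. Coefficients of x² and y² are A = 53, C = 34.
A and C have the same sign but A ≠ C ⇒ ellipse.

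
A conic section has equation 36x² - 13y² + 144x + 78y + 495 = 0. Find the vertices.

Rearranging, 36(x² + 4x) -13(y² - 6y) = -495.
Completing the square gives 36(x + 2)² -13(y - 3)² = -495 + 144 - 117 = -468.
Divide by -468: (y - 3)²/36 - (x + 2)²/13 = 1
Hyperbola, center (-2, 3), transverse axis vertical; a² = 36, b² = 13.
a = 6. Vertices at (h, k ± a).

(-2, -3) and (-2, 9)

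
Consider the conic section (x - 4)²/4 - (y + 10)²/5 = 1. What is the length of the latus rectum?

5

Center (4, -10). The positive term is the x-term, so the transverse axis is horizontal; a² = 4, b² = 5.
Latus rectum length = 2b²/a = 2·5/2 = 5.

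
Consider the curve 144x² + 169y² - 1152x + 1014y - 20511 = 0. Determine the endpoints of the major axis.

144(x² - 8x) + 169(y² + 6y) = 20511
Complete the square in x and y: 144(x - 4)² + 169(y + 3)² = 20511 + 2304 + 1521 = 24336
Divide by 24336: (x - 4)²/169 + (y + 3)²/144 = 1
Ellipse, center (4, -3), major axis horizontal; a² = 169, b² = 144.
a = 13. Vertices at (h ± a, k).

(-9, -3) and (17, -3)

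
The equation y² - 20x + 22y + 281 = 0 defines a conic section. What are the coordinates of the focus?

Only y is squared. Complete the square in y: (y + 11)² = 20(x - 8).
Vertex (8, -11); 4p = 20 so p = 5. Opens right.
Focus is p units from the vertex along the axis: (h + p, k).

(13, -11)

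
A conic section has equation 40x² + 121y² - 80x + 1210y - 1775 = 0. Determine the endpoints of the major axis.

Collect terms: 40(x² - 2x) + 121(y² + 10y) = 1775
Complete the square in x and y: 40(x - 1)² + 121(y + 5)² = 1775 + 40 + 3025 = 4840
Dividing both sides by 4840: (x - 1)²/121 + (y + 5)²/40 = 1
Ellipse, center (1, -5), major axis horizontal; a² = 121, b² = 40.
a = 11. Vertices at (h ± a, k).

(-10, -5) and (12, -5)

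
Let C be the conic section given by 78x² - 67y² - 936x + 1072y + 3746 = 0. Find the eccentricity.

e = √11310/78

Collect terms: 78(x² - 12x) -67(y² - 16y) = -3746
Complete the square in x and y: 78(x - 6)² -67(y - 8)² = -3746 + 2808 - 4288 = -5226
Divide through by -5226 to get (y - 8)²/78 - (x - 6)²/67 = 1.
Hyperbola, center (6, 8), transverse axis vertical; a² = 78, b² = 67.
c² = a² + b² = 145, so c = √145.
e = c/a = √145/√78 = √11310/78.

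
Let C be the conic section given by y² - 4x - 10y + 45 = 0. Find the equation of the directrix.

Only y is squared. Complete the square in y: (y - 5)² = 4(x - 5).
Vertex (5, 5); 4p = 4 so p = 1. Opens right.
Directrix is the vertical line x = h − p = 5 − (1) = 4.

x = 4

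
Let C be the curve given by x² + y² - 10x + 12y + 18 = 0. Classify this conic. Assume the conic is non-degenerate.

circle

No xy term. Coefficients of x² and y² are A = 1, C = 1.
A = C (same sign) ⇒ circle.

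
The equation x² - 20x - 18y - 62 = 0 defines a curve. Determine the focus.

(10, -9/2)

Only x is squared. Complete the square in x: (x - 10)² = 18(y + 9).
Vertex (10, -9); 4p = 18 so p = 9/2. Opens up.
Focus is p units from the vertex along the axis: (h, k + p).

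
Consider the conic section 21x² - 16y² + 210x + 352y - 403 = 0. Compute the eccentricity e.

Collect terms: 21(x² + 10x) -16(y² - 22y) = 403
Completing the square gives 21(x + 5)² -16(y - 11)² = 403 + 525 - 1936 = -1008.
Divide by -1008: (y - 11)²/63 - (x + 5)²/48 = 1
Hyperbola, center (-5, 11), transverse axis vertical; a² = 63, b² = 48.
c² = a² + b² = 111, so c = √111.
e = c/a = √111/3√7 = √777/21.

e = √777/21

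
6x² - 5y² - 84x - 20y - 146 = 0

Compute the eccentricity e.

Rearranging, 6(x² - 14x) -5(y² + 4y) = 146.
Complete the square: 6(x - 7)² -5(y + 2)² = 146 + 294 - 20 = 420
Divide through by 420 to get (x - 7)²/70 - (y + 2)²/84 = 1.
Hyperbola, center (7, -2), transverse axis horizontal; a² = 70, b² = 84.
c² = a² + b² = 154, so c = √154.
e = c/a = √154/√70 = √55/5.

e = √55/5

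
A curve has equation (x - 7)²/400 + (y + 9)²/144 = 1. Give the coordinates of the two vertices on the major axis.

Center (7, -9). The larger denominator 400 sits under the x-term, so the major axis is horizontal; a² = 400, b² = 144.
a = 20. Vertices at (h ± a, k).

(-13, -9) and (27, -9)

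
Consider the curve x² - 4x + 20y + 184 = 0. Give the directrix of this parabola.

Only x is squared. Complete the square in x: (x - 2)² = -20(y + 9).
Vertex (2, -9); 4p = -20 so p = -5. Opens down.
Directrix is the horizontal line y = k − p = -9 − (-5) = -4.

y = -4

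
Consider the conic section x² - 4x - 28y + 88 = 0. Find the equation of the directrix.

Only x is squared. Complete the square in x: (x - 2)² = 28(y - 3).
Vertex (2, 3); 4p = 28 so p = 7. Opens up.
Directrix is the horizontal line y = k − p = 3 − (7) = -4.

y = -4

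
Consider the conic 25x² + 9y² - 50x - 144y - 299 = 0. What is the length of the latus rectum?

Collect terms: 25(x² - 2x) + 9(y² - 16y) = 299
Complete the square in x and y: 25(x - 1)² + 9(y - 8)² = 299 + 25 + 576 = 900
Dividing both sides by 900: (x - 1)²/36 + (y - 8)²/100 = 1
Ellipse, center (1, 8), major axis vertical; a² = 100, b² = 36.
Latus rectum length = 2b²/a = 2·36/10 = 36/5.

36/5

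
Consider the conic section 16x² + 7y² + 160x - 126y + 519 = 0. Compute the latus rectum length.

7

Collect terms: 16(x² + 10x) + 7(y² - 18y) = -519
Complete the square in x and y: 16(x + 5)² + 7(y - 9)² = -519 + 400 + 567 = 448
Divide by 448: (x + 5)²/28 + (y - 9)²/64 = 1
Ellipse, center (-5, 9), major axis vertical; a² = 64, b² = 28.
Latus rectum length = 2b²/a = 2·28/8 = 7.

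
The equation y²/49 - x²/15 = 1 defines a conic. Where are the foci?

Center (0, 0). The positive term is the y-term, so the transverse axis is vertical; a² = 49, b² = 15.
c² = a² + b² = 49 + 15 = 64, so c = 8.
Foci lie on the vertical axis through the center: (h, k ± c).

(0, -8) and (0, 8)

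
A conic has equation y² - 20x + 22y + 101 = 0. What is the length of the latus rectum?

Only y is squared. Complete the square in y: (y + 11)² = 20(x + 1).
Vertex (-1, -11); 4p = 20 so p = 5. Opens right.
Latus rectum length = |4p| = 20.

20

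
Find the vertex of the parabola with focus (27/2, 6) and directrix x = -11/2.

The vertex is the midpoint between the focus and the directrix along the axis of symmetry.
Axis is horizontal (directrix is vertical). Vertex x-coordinate = (27/2 + (-11/2))/2 = 4; y-coordinate = 6.

(4, 6)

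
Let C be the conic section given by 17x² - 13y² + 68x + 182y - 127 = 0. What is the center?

(-2, 7)

Collect terms: 17(x² + 4x) -13(y² - 14y) = 127
17(x + 2)² -13(y - 7)² = 127 + 68 - 637 = -442
Divide by -442: (y - 7)²/34 - (x + 2)²/26 = 1
Hyperbola with center (-2, 7).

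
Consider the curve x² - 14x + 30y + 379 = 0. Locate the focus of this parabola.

(7, -37/2)

Only x is squared. Complete the square in x: (x - 7)² = -30(y + 11).
Vertex (7, -11); 4p = -30 so p = -15/2. Opens down.
Focus is p units from the vertex along the axis: (h, k + p).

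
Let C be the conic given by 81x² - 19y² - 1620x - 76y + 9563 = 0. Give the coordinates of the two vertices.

(10, -11) and (10, 7)

Collect terms: 81(x² - 20x) -19(y² + 4y) = -9563
81(x - 10)² -19(y + 2)² = -9563 + 8100 - 76 = -1539
Divide through by -1539 to get (y + 2)²/81 - (x - 10)²/19 = 1.
Hyperbola, center (10, -2), transverse axis vertical; a² = 81, b² = 19.
a = 9. Vertices at (h, k ± a).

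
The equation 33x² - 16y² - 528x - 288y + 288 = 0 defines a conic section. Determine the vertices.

(4, -9) and (12, -9)

Collect terms: 33(x² - 16x) -16(y² + 18y) = -288
33(x - 8)² -16(y + 9)² = -288 + 2112 - 1296 = 528
Dividing both sides by 528: (x - 8)²/16 - (y + 9)²/33 = 1
Hyperbola, center (8, -9), transverse axis horizontal; a² = 16, b² = 33.
a = 4. Vertices at (h ± a, k).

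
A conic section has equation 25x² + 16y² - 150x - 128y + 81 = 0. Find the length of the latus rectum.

25(x² - 6x) + 16(y² - 8y) = -81
Completing the square gives 25(x - 3)² + 16(y - 4)² = -81 + 225 + 256 = 400.
Divide by 400: (x - 3)²/16 + (y - 4)²/25 = 1
Ellipse, center (3, 4), major axis vertical; a² = 25, b² = 16.
Latus rectum length = 2b²/a = 2·16/5 = 32/5.

32/5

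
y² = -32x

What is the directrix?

x = 8

Vertex (0, 0); 4p = -32 so p = -8. Opens left.
Directrix is the vertical line x = h − p = 0 − (-8) = 8.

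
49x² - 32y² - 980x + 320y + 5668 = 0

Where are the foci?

Collect terms: 49(x² - 20x) -32(y² - 10y) = -5668
Complete the square in x and y: 49(x - 10)² -32(y - 5)² = -5668 + 4900 - 800 = -1568
Divide by -1568: (y - 5)²/49 - (x - 10)²/32 = 1
Hyperbola, center (10, 5), transverse axis vertical; a² = 49, b² = 32.
c² = a² + b² = 49 + 32 = 81, so c = 9.
Foci lie on the vertical axis through the center: (h, k ± c).

(10, -4) and (10, 14)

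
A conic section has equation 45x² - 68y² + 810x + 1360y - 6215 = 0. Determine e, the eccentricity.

Group the x- and y-terms: 45(x² + 18x) -68(y² - 20y) = 6215
Complete the square in x and y: 45(x + 9)² -68(y - 10)² = 6215 + 3645 - 6800 = 3060
Dividing both sides by 3060: (x + 9)²/68 - (y - 10)²/45 = 1
Hyperbola, center (-9, 10), transverse axis horizontal; a² = 68, b² = 45.
c² = a² + b² = 113, so c = √113.
e = c/a = √113/2√17 = √1921/34.

e = √1921/34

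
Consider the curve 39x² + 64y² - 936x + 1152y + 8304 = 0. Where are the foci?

(7, -9) and (17, -9)

Group the x- and y-terms: 39(x² - 24x) + 64(y² + 18y) = -8304
Complete the square in x and y: 39(x - 12)² + 64(y + 9)² = -8304 + 5616 + 5184 = 2496
Dividing both sides by 2496: (x - 12)²/64 + (y + 9)²/39 = 1
Ellipse, center (12, -9), major axis horizontal; a² = 64, b² = 39.
c² = a² - b² = 64 - 39 = 25, so c = 5.
Foci lie on the horizontal axis through the center: (h ± c, k).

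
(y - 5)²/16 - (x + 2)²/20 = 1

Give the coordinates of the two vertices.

Center (-2, 5). The positive term is the y-term, so the transverse axis is vertical; a² = 16, b² = 20.
a = 4. Vertices at (h, k ± a).

(-2, 1) and (-2, 9)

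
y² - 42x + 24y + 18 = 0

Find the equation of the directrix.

x = -27/2

Only y is squared. Complete the square in y: (y + 12)² = 42(x + 3).
Vertex (-3, -12); 4p = 42 so p = 21/2. Opens right.
Directrix is the vertical line x = h − p = -3 − (21/2) = -27/2.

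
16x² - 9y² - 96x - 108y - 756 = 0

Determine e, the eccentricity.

e = 5/3

Group the x- and y-terms: 16(x² - 6x) -9(y² + 12y) = 756
Complete the square: 16(x - 3)² -9(y + 6)² = 756 + 144 - 324 = 576
Divide through by 576 to get (x - 3)²/36 - (y + 6)²/64 = 1.
Hyperbola, center (3, -6), transverse axis horizontal; a² = 36, b² = 64.
c² = a² + b² = 100, so c = 10.
e = c/a = 10/6 = 5/3.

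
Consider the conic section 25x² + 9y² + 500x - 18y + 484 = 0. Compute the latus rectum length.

25(x² + 20x) + 9(y² - 2y) = -484
Complete the square: 25(x + 10)² + 9(y - 1)² = -484 + 2500 + 9 = 2025
Divide through by 2025 to get (x + 10)²/81 + (y - 1)²/225 = 1.
Ellipse, center (-10, 1), major axis vertical; a² = 225, b² = 81.
Latus rectum length = 2b²/a = 2·81/15 = 54/5.

54/5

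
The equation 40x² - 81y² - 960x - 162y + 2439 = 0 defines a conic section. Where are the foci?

(1, -1) and (23, -1)

Rearranging, 40(x² - 24x) -81(y² + 2y) = -2439.
40(x - 12)² -81(y + 1)² = -2439 + 5760 - 81 = 3240
Divide by 3240: (x - 12)²/81 - (y + 1)²/40 = 1
Hyperbola, center (12, -1), transverse axis horizontal; a² = 81, b² = 40.
c² = a² + b² = 81 + 40 = 121, so c = 11.
Foci lie on the horizontal axis through the center: (h ± c, k).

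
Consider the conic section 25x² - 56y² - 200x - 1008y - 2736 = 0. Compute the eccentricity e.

e = 9/5

Group the x- and y-terms: 25(x² - 8x) -56(y² + 18y) = 2736
Complete the square in x and y: 25(x - 4)² -56(y + 9)² = 2736 + 400 - 4536 = -1400
Divide by -1400: (y + 9)²/25 - (x - 4)²/56 = 1
Hyperbola, center (4, -9), transverse axis vertical; a² = 25, b² = 56.
c² = a² + b² = 81, so c = 9.
e = c/a = 9/5.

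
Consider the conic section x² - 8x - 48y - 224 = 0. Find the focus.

Only x is squared. Complete the square in x: (x - 4)² = 48(y + 5).
Vertex (4, -5); 4p = 48 so p = 12. Opens up.
Focus is p units from the vertex along the axis: (h, k + p).

(4, 7)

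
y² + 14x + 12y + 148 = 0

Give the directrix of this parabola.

Only y is squared. Complete the square in y: (y + 6)² = -14(x + 8).
Vertex (-8, -6); 4p = -14 so p = -7/2. Opens left.
Directrix is the vertical line x = h − p = -8 − (-7/2) = -9/2.

x = -9/2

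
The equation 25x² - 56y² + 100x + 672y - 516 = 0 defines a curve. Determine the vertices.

Collect terms: 25(x² + 4x) -56(y² - 12y) = 516
25(x + 2)² -56(y - 6)² = 516 + 100 - 2016 = -1400
Dividing both sides by -1400: (y - 6)²/25 - (x + 2)²/56 = 1
Hyperbola, center (-2, 6), transverse axis vertical; a² = 25, b² = 56.
a = 5. Vertices at (h, k ± a).

(-2, 1) and (-2, 11)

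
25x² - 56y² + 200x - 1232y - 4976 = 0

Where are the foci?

25(x² + 8x) -56(y² + 22y) = 4976
25(x + 4)² -56(y + 11)² = 4976 + 400 - 6776 = -1400
Divide through by -1400 to get (y + 11)²/25 - (x + 4)²/56 = 1.
Hyperbola, center (-4, -11), transverse axis vertical; a² = 25, b² = 56.
c² = a² + b² = 25 + 56 = 81, so c = 9.
Foci lie on the vertical axis through the center: (h, k ± c).

(-4, -20) and (-4, -2)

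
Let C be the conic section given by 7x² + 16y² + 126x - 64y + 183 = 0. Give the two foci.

7(x² + 18x) + 16(y² - 4y) = -183
7(x + 9)² + 16(y - 2)² = -183 + 567 + 64 = 448
Divide by 448: (x + 9)²/64 + (y - 2)²/28 = 1
Ellipse, center (-9, 2), major axis horizontal; a² = 64, b² = 28.
c² = a² - b² = 64 - 28 = 36, so c = 6.
Foci lie on the horizontal axis through the center: (h ± c, k).

(-15, 2) and (-3, 2)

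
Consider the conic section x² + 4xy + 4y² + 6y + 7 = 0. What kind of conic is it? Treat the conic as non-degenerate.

parabola

A = 1, B = 4, C = 4.
Discriminant B² − 4AC = 4² − 4·1·4 = 0.
B² − 4AC = 0 ⇒ parabola.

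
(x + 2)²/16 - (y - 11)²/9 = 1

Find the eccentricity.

e = 5/4

Center (-2, 11). The positive term is the x-term, so the transverse axis is horizontal; a² = 16, b² = 9.
c² = a² + b² = 25, so c = 5.
e = c/a = 5/4.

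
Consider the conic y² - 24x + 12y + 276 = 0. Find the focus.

(16, -6)

Only y is squared. Complete the square in y: (y + 6)² = 24(x - 10).
Vertex (10, -6); 4p = 24 so p = 6. Opens right.
Focus is p units from the vertex along the axis: (h + p, k).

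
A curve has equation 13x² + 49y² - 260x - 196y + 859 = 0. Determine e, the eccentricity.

e = 6/7

Group: 13(x² - 20x) + 49(y² - 4y) = -859
13(x - 10)² + 49(y - 2)² = -859 + 1300 + 196 = 637
Dividing both sides by 637: (x - 10)²/49 + (y - 2)²/13 = 1
Ellipse, center (10, 2), major axis horizontal; a² = 49, b² = 13.
c² = a² - b² = 36, so c = 6.
e = c/a = 6/7.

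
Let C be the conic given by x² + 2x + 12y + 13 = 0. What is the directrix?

Only x is squared. Complete the square in x: (x + 1)² = -12(y + 1).
Vertex (-1, -1); 4p = -12 so p = -3. Opens down.
Directrix is the horizontal line y = k − p = -1 − (-3) = 2.

y = 2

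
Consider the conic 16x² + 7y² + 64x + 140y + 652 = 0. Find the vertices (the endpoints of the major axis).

(-2, -14) and (-2, -6)

Rearranging, 16(x² + 4x) + 7(y² + 20y) = -652.
Complete the square in x and y: 16(x + 2)² + 7(y + 10)² = -652 + 64 + 700 = 112
Dividing both sides by 112: (x + 2)²/7 + (y + 10)²/16 = 1
Ellipse, center (-2, -10), major axis vertical; a² = 16, b² = 7.
a = 4. Vertices at (h, k ± a).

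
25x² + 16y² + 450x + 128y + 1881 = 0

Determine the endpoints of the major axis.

(-9, -9) and (-9, 1)

25(x² + 18x) + 16(y² + 8y) = -1881
25(x + 9)² + 16(y + 4)² = -1881 + 2025 + 256 = 400
Divide by 400: (x + 9)²/16 + (y + 4)²/25 = 1
Ellipse, center (-9, -4), major axis vertical; a² = 25, b² = 16.
a = 5. Vertices at (h, k ± a).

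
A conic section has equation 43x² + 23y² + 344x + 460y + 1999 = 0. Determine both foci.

(-4, -10 - 2√5) and (-4, -10 + 2√5)

43(x² + 8x) + 23(y² + 20y) = -1999
43(x + 4)² + 23(y + 10)² = -1999 + 688 + 2300 = 989
Dividing both sides by 989: (x + 4)²/23 + (y + 10)²/43 = 1
Ellipse, center (-4, -10), major axis vertical; a² = 43, b² = 23.
c² = a² - b² = 43 - 23 = 20, so c = 2√5.
Foci lie on the vertical axis through the center: (h, k ± c).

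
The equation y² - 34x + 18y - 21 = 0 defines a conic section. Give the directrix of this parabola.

Only y is squared. Complete the square in y: (y + 9)² = 34(x + 3).
Vertex (-3, -9); 4p = 34 so p = 17/2. Opens right.
Directrix is the vertical line x = h − p = -3 − (17/2) = -23/2.

x = -23/2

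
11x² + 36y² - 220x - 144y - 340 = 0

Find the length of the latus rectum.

Group: 11(x² - 20x) + 36(y² - 4y) = 340
11(x - 10)² + 36(y - 2)² = 340 + 1100 + 144 = 1584
Dividing both sides by 1584: (x - 10)²/144 + (y - 2)²/44 = 1
Ellipse, center (10, 2), major axis horizontal; a² = 144, b² = 44.
Latus rectum length = 2b²/a = 2·44/12 = 22/3.

22/3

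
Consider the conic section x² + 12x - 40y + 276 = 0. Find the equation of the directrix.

y = -4

Only x is squared. Complete the square in x: (x + 6)² = 40(y - 6).
Vertex (-6, 6); 4p = 40 so p = 10. Opens up.
Directrix is the horizontal line y = k − p = 6 − (10) = -4.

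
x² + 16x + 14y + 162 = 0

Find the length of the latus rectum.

Only x is squared. Complete the square in x: (x + 8)² = -14(y + 7).
Vertex (-8, -7); 4p = -14 so p = -7/2. Opens down.
Latus rectum length = |4p| = 14.

14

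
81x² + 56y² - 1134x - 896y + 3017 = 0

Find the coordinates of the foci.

Rearranging, 81(x² - 14x) + 56(y² - 16y) = -3017.
Complete the square in x and y: 81(x - 7)² + 56(y - 8)² = -3017 + 3969 + 3584 = 4536
Dividing both sides by 4536: (x - 7)²/56 + (y - 8)²/81 = 1
Ellipse, center (7, 8), major axis vertical; a² = 81, b² = 56.
c² = a² - b² = 81 - 56 = 25, so c = 5.
Foci lie on the vertical axis through the center: (h, k ± c).

(7, 3) and (7, 13)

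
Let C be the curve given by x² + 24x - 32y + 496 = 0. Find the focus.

Only x is squared. Complete the square in x: (x + 12)² = 32(y - 11).
Vertex (-12, 11); 4p = 32 so p = 8. Opens up.
Focus is p units from the vertex along the axis: (h, k + p).

(-12, 19)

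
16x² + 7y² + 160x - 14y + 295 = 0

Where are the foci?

Group: 16(x² + 10x) + 7(y² - 2y) = -295
16(x + 5)² + 7(y - 1)² = -295 + 400 + 7 = 112
Divide by 112: (x + 5)²/7 + (y - 1)²/16 = 1
Ellipse, center (-5, 1), major axis vertical; a² = 16, b² = 7.
c² = a² - b² = 16 - 7 = 9, so c = 3.
Foci lie on the vertical axis through the center: (h, k ± c).

(-5, -2) and (-5, 4)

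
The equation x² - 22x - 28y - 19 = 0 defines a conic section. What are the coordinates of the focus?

Only x is squared. Complete the square in x: (x - 11)² = 28(y + 5).
Vertex (11, -5); 4p = 28 so p = 7. Opens up.
Focus is p units from the vertex along the axis: (h, k + p).

(11, 2)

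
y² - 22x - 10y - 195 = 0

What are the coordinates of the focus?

Only y is squared. Complete the square in y: (y - 5)² = 22(x + 10).
Vertex (-10, 5); 4p = 22 so p = 11/2. Opens right.
Focus is p units from the vertex along the axis: (h + p, k).

(-9/2, 5)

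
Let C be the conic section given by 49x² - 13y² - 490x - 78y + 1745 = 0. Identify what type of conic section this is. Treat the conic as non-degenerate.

hyperbola

No xy term. Coefficients of x² and y² are A = 49, C = -13.
A and C have opposite signs ⇒ hyperbola.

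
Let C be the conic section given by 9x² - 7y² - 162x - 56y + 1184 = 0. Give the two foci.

Group the x- and y-terms: 9(x² - 18x) -7(y² + 8y) = -1184
9(x - 9)² -7(y + 4)² = -1184 + 729 - 112 = -567
Divide by -567: (y + 4)²/81 - (x - 9)²/63 = 1
Hyperbola, center (9, -4), transverse axis vertical; a² = 81, b² = 63.
c² = a² + b² = 81 + 63 = 144, so c = 12.
Foci lie on the vertical axis through the center: (h, k ± c).

(9, -16) and (9, 8)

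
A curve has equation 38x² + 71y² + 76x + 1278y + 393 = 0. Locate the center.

(-1, -9)

Rearranging, 38(x² + 2x) + 71(y² + 18y) = -393.
Completing the square gives 38(x + 1)² + 71(y + 9)² = -393 + 38 + 5751 = 5396.
Dividing both sides by 5396: (x + 1)²/142 + (y + 9)²/76 = 1
Ellipse with center (-1, -9).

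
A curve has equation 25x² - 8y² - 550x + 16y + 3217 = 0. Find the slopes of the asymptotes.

5√2/4 and -5√2/4

Rearranging, 25(x² - 22x) -8(y² - 2y) = -3217.
25(x - 11)² -8(y - 1)² = -3217 + 3025 - 8 = -200
Divide by -200: (y - 1)²/25 - (x - 11)²/8 = 1
Hyperbola, center (11, 1), transverse axis vertical; a² = 25, b² = 8.
For a vertical hyperbola the asymptotes have slope ±a/b.
Here that is ±5/2√2 = ±5√2/4.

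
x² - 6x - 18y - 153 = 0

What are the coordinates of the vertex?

Only x is squared. Complete the square in x: (x - 3)² = 18(y + 9).
Vertex (3, -9); 4p = 18 so p = 9/2. Opens up.

(3, -9)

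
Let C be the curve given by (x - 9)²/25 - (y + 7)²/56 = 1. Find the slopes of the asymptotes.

Center (9, -7). The positive term is the x-term, so the transverse axis is horizontal; a² = 25, b² = 56.
For a horizontal hyperbola the asymptotes have slope ±b/a.
Here that is ±2√14/5.

2√14/5 and -2√14/5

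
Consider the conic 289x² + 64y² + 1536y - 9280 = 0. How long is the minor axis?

16

289x² + 64(y² + 24y) = 9280
Completing the square gives 289x² + 64(y + 12)² = 9280 + 0 + 9216 = 18496.
Divide by 18496: x²/64 + (y + 12)²/289 = 1
Ellipse, center (0, -12), major axis vertical; a² = 289, b² = 64.
b² = 64 so b = 8; the minor axis has length 2b = 16.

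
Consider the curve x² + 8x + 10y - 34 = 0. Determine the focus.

(-4, 5/2)

Only x is squared. Complete the square in x: (x + 4)² = -10(y - 5).
Vertex (-4, 5); 4p = -10 so p = -5/2. Opens down.
Focus is p units from the vertex along the axis: (h, k + p).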